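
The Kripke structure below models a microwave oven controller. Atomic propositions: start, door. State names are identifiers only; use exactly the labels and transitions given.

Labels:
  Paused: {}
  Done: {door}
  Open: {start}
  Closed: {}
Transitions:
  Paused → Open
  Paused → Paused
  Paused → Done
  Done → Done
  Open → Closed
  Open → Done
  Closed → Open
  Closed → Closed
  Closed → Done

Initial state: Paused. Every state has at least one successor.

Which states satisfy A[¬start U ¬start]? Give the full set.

{Paused, Done, Closed}

States satisfying ¬start: {Paused, Done, Closed}.
States satisfying A[¬start U ¬start]: {Paused, Done, Closed}.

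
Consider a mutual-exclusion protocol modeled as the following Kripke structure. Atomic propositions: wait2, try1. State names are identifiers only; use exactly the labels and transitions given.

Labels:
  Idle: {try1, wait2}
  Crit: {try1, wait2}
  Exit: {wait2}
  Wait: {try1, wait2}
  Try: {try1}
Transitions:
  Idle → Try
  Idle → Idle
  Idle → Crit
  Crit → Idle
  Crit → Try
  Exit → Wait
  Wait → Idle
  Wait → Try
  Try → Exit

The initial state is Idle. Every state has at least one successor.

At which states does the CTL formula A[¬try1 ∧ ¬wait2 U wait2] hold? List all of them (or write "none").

{Idle, Crit, Exit, Wait}

States satisfying ¬try1 ∧ ¬wait2: ∅.
States satisfying wait2: {Idle, Crit, Exit, Wait}.
States satisfying A[¬try1 ∧ ¬wait2 U wait2]: {Idle, Crit, Exit, Wait}.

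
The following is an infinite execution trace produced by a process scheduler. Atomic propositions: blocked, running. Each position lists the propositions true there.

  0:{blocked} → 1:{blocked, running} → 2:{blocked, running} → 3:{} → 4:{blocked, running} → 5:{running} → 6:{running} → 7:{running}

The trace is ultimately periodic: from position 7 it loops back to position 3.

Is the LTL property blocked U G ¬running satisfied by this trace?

Violated

Walking from position 0: at position 3, G ¬running has not yet held and blocked fails, so blocked U G ¬running is false.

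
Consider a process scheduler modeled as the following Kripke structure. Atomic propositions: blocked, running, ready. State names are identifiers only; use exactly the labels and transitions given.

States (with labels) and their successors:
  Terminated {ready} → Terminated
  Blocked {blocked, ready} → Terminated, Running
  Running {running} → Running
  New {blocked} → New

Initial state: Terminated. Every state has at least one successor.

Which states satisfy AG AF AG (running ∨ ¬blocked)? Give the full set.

States satisfying AF AG (running ∨ ¬blocked): {Terminated, Blocked, Running}.
States satisfying AG AF AG (running ∨ ¬blocked): {Terminated, Blocked, Running}.

{Terminated, Blocked, Running}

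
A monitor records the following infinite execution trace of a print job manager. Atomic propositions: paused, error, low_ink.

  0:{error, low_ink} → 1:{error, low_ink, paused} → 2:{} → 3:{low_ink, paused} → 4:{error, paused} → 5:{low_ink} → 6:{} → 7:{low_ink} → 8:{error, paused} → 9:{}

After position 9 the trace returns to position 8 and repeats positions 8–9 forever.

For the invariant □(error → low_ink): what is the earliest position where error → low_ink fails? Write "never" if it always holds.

Check error → low_ink at each position in order: 0 ✓, 1 ✓, 2 ✓, 3 ✓.
At position 4 the labels are {error, paused}, so error → low_ink is false there. This is the first violation.

4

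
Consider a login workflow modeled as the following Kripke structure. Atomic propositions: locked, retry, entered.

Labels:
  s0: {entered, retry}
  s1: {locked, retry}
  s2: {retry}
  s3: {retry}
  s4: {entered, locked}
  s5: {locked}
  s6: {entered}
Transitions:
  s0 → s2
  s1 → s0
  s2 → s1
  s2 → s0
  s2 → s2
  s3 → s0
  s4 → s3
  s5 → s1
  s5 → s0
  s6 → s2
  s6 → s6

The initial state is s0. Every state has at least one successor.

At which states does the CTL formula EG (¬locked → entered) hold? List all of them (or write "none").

{s6}

States satisfying ¬locked → entered: {s0, s1, s4, s5, s6}.
States satisfying EG (¬locked → entered): {s6}.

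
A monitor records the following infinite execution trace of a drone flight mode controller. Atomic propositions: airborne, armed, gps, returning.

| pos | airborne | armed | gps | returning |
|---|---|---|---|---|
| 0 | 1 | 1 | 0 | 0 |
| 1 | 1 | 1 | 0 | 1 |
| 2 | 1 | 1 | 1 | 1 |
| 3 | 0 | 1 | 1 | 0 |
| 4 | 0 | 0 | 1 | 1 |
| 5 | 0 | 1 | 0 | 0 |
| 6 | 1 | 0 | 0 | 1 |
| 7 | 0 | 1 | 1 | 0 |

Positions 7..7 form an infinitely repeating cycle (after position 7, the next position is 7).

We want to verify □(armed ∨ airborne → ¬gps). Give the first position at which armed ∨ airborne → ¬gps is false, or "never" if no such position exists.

2

Check armed ∨ airborne → ¬gps at each position in order: 0 ✓, 1 ✓.
At position 2 the labels are {airborne, armed, gps, returning}, so armed ∨ airborne → ¬gps is false there. This is the first violation.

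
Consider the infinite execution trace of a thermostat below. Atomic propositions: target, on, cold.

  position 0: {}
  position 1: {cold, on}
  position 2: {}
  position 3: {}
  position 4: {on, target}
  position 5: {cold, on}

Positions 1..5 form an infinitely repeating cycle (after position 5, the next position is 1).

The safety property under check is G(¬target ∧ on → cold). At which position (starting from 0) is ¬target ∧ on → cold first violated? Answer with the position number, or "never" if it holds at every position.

¬target ∧ on → cold holds at every position 0..5, and those are all the positions the trace ever visits, so the invariant G(¬target ∧ on → cold) is never violated.

never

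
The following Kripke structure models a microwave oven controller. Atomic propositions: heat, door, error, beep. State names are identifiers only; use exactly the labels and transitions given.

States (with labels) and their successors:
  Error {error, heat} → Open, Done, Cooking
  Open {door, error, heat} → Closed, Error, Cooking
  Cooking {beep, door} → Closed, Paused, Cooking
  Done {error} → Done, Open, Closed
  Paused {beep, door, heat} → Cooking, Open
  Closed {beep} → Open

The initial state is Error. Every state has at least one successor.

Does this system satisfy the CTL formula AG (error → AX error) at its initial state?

States satisfying error → AX error: {Cooking, Paused, Closed}.
States satisfying AG (error → AX error): ∅.
Done is reachable from Error and violates error → AX error, so AG fails at Error.
Error ∉ Sat(AG (error → AX error)).

No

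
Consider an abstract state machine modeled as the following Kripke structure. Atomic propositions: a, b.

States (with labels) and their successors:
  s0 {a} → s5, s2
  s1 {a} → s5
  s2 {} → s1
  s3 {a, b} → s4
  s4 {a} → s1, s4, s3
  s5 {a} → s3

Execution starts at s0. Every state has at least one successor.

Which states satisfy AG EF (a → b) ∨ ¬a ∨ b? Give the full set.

{s0, s1, s2, s3, s4, s5}

States satisfying EF (a → b): {s0, s1, s2, s3, s4, s5}.
States satisfying AG EF (a → b): {s0, s1, s2, s3, s4, s5}.
States satisfying ¬a: {s2}.
States satisfying ¬a ∨ b: {s2, s3}.
States satisfying AG EF (a → b) ∨ ¬a ∨ b: {s0, s1, s2, s3, s4, s5}.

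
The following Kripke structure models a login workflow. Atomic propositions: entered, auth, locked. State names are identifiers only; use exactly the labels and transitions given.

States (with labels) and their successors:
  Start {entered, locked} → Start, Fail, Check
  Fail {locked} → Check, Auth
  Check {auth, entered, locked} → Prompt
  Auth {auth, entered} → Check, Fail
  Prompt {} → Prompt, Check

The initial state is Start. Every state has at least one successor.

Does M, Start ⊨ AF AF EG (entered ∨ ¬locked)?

States satisfying AF EG (entered ∨ ¬locked): {Start, Fail, Check, Auth, Prompt}.
States satisfying AF AF EG (entered ∨ ¬locked): {Start, Fail, Check, Auth, Prompt}.
Start ∈ Sat(AF AF EG (entered ∨ ¬locked)).

Holds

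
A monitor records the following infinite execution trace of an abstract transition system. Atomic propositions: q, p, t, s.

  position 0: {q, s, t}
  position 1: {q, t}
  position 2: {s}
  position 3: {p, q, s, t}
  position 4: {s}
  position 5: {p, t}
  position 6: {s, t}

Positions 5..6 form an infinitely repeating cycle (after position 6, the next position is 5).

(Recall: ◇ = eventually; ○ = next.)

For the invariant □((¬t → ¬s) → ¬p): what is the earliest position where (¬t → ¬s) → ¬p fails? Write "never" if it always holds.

3

Check (¬t → ¬s) → ¬p at each position in order: 0 ✓, 1 ✓, 2 ✓.
At position 3 the labels are {p, q, s, t}, so (¬t → ¬s) → ¬p is false there. This is the first violation.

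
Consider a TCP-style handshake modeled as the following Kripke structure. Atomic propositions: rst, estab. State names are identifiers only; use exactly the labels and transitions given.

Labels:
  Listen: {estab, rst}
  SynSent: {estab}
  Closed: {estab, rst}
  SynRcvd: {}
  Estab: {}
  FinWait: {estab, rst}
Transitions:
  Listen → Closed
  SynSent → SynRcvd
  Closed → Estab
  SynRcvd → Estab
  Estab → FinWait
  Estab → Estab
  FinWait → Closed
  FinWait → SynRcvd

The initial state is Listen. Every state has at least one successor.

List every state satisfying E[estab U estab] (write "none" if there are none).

{Listen, SynSent, Closed, FinWait}

States satisfying estab: {Listen, SynSent, Closed, FinWait}.
States satisfying E[estab U estab]: {Listen, SynSent, Closed, FinWait}.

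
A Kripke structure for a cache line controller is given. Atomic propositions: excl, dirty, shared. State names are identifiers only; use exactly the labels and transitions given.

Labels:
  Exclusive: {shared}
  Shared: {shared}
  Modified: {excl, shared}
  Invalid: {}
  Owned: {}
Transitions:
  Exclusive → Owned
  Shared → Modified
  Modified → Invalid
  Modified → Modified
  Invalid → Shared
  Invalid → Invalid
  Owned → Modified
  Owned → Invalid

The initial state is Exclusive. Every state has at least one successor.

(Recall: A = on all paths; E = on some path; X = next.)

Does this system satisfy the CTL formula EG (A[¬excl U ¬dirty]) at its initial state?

States satisfying A[¬excl U ¬dirty]: {Exclusive, Shared, Modified, Invalid, Owned}.
States satisfying EG (A[¬excl U ¬dirty]): {Exclusive, Shared, Modified, Invalid, Owned}.
Exclusive ∈ Sat(EG (A[¬excl U ¬dirty])).

Yes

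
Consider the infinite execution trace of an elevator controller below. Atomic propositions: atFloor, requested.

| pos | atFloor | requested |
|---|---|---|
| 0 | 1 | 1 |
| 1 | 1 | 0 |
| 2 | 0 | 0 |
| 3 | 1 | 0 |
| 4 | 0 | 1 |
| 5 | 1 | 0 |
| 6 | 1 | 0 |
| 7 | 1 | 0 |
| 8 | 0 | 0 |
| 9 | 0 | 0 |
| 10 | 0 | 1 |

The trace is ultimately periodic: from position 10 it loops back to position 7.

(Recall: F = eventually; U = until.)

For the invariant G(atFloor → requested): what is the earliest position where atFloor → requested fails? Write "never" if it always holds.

1

Check atFloor → requested at each position in order: 0 ✓.
At position 1 the labels are {atFloor}, so atFloor → requested is false there. This is the first violation.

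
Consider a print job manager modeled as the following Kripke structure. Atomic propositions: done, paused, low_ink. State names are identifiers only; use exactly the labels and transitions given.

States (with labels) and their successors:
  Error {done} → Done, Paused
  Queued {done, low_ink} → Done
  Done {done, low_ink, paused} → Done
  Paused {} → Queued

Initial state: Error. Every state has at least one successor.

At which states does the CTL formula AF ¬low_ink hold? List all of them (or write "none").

States satisfying ¬low_ink: {Error, Paused}.
States satisfying AF ¬low_ink: {Error, Paused}.

{Error, Paused}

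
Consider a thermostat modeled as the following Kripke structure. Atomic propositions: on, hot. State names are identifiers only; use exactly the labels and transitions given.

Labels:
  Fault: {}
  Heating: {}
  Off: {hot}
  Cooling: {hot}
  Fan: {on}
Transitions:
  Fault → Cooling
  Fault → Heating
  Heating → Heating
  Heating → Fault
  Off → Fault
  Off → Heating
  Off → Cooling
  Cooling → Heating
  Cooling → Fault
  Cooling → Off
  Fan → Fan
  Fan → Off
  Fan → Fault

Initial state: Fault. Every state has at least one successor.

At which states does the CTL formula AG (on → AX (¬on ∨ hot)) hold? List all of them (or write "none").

{Fault, Heating, Off, Cooling}

States satisfying on → AX (¬on ∨ hot): {Fault, Heating, Off, Cooling}.
States satisfying AG (on → AX (¬on ∨ hot)): {Fault, Heating, Off, Cooling}.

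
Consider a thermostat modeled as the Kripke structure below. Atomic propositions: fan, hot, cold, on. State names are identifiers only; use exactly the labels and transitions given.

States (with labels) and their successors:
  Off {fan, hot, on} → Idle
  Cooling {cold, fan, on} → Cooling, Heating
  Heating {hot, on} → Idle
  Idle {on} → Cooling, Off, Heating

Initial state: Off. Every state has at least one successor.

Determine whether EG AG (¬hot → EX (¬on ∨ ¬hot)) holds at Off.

Yes

States satisfying AG (¬hot → EX (¬on ∨ ¬hot)): {Off, Cooling, Heating, Idle}.
States satisfying EG AG (¬hot → EX (¬on ∨ ¬hot)): {Off, Cooling, Heating, Idle}.
Off ∈ Sat(EG AG (¬hot → EX (¬on ∨ ¬hot))).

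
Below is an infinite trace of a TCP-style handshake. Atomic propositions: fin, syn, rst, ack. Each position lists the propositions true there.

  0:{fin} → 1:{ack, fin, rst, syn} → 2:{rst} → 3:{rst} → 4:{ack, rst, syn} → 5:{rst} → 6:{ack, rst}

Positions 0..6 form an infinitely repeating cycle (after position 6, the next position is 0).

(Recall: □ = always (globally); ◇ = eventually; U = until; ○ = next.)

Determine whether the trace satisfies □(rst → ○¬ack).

No

rst → ○¬ack must hold at every position from 0 onward. It fails at position 3, so □(rst → ○¬ack) is false.
Positions where rst holds: 1, 2, 3, 4, 5, 6.
Check ○¬ack at each: 1→ok, 2→ok, 3→fails, 4→ok, 5→fails, 6→ok.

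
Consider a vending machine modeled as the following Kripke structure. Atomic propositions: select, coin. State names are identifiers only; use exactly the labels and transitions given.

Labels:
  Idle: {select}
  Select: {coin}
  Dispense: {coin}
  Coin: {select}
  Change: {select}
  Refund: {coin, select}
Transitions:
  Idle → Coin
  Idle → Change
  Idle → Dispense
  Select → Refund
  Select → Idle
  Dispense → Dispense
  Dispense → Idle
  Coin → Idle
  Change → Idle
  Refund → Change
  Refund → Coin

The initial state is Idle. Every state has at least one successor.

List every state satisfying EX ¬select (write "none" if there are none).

States satisfying ¬select: {Select, Dispense}.
States satisfying EX ¬select: {Idle, Dispense}.

{Idle, Dispense}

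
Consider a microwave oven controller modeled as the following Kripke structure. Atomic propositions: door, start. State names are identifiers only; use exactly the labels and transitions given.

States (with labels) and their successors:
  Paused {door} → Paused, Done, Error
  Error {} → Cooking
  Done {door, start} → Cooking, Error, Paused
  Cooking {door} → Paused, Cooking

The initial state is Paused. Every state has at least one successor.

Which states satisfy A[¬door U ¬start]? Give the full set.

States satisfying ¬door: {Error}.
States satisfying ¬start: {Paused, Error, Cooking}.
States satisfying A[¬door U ¬start]: {Paused, Error, Cooking}.

{Paused, Error, Cooking}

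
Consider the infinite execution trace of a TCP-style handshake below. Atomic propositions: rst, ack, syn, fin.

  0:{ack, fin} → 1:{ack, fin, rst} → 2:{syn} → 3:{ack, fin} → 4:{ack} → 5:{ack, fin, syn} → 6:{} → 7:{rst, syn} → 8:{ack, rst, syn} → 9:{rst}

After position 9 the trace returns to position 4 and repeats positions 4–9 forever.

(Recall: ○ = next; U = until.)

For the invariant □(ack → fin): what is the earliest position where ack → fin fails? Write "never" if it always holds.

Check ack → fin at each position in order: 0 ✓, 1 ✓, 2 ✓, 3 ✓.
At position 4 the labels are {ack}, so ack → fin is false there. This is the first violation.

4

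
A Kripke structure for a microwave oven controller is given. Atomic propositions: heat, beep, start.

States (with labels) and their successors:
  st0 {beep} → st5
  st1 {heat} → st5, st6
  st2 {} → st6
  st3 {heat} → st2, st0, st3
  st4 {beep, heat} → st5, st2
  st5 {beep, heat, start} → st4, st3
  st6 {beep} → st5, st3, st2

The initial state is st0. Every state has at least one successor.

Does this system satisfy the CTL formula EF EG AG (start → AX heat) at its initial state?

Holds

States satisfying EG AG (start → AX heat): {st0, st1, st2, st3, st4, st5, st6}.
States satisfying EF EG AG (start → AX heat): {st0, st1, st2, st3, st4, st5, st6}.
Some path from st0 reaches a state where EG AG (start → AX heat) holds.
st0 ∈ Sat(EF EG AG (start → AX heat)).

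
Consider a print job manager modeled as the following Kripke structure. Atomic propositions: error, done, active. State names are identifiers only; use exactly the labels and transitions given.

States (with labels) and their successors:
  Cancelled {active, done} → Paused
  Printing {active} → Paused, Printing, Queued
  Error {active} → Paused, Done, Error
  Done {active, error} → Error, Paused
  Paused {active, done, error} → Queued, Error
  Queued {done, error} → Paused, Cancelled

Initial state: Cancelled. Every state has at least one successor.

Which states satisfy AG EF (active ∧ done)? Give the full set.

{Cancelled, Printing, Error, Done, Paused, Queued}

States satisfying EF (active ∧ done): {Cancelled, Printing, Error, Done, Paused, Queued}.
States satisfying AG EF (active ∧ done): {Cancelled, Printing, Error, Done, Paused, Queued}.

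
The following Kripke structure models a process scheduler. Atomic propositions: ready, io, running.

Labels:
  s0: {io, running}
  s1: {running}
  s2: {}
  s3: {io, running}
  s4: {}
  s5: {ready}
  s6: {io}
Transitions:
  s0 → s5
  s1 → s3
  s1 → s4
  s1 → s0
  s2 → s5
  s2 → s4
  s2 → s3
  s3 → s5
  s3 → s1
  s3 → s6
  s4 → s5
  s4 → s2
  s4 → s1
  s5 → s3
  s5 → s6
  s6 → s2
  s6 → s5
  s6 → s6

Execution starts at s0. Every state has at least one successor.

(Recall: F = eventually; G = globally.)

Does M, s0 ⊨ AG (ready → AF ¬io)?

States satisfying ready → AF ¬io: {s0, s1, s2, s3, s4, s5, s6}.
States satisfying AG (ready → AF ¬io): {s0, s1, s2, s3, s4, s5, s6}.
Every state reachable from s0 satisfies ready → AF ¬io.
s0 ∈ Sat(AG (ready → AF ¬io)).

Yes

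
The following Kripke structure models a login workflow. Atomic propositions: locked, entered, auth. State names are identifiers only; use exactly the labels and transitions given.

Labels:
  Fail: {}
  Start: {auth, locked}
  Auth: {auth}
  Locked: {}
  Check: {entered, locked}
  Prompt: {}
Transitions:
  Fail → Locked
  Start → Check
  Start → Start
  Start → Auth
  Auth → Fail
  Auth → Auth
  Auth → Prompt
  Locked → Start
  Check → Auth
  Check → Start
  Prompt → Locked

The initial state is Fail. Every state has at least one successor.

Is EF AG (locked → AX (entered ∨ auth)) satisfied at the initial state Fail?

Satisfied

States satisfying AG (locked → AX (entered ∨ auth)): {Fail, Start, Auth, Locked, Check, Prompt}.
States satisfying EF AG (locked → AX (entered ∨ auth)): {Fail, Start, Auth, Locked, Check, Prompt}.
Some path from Fail reaches a state where AG (locked → AX (entered ∨ auth)) holds.
Fail ∈ Sat(EF AG (locked → AX (entered ∨ auth))).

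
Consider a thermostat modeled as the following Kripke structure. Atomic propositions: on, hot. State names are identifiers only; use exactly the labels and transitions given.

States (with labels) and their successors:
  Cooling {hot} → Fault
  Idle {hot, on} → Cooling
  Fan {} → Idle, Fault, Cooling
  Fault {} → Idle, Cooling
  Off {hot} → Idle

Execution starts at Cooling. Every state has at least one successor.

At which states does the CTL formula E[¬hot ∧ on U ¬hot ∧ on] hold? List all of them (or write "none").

none

States satisfying ¬hot ∧ on: ∅.
States satisfying E[¬hot ∧ on U ¬hot ∧ on]: ∅.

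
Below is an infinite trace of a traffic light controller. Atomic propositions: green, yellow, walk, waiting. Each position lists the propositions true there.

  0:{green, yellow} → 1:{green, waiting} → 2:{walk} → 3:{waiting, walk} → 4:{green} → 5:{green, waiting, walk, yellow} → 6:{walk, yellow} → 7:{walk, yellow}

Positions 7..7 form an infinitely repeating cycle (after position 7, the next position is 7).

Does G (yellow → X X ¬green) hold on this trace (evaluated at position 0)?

Satisfied

yellow → X X ¬green holds at every position 0..7, and those are all positions ever visited, so G (yellow → X X ¬green) holds.
Positions where yellow holds: 0, 5, 6, 7.
Check X X ¬green at each: 0→ok, 5→ok, 6→ok, 7→ok.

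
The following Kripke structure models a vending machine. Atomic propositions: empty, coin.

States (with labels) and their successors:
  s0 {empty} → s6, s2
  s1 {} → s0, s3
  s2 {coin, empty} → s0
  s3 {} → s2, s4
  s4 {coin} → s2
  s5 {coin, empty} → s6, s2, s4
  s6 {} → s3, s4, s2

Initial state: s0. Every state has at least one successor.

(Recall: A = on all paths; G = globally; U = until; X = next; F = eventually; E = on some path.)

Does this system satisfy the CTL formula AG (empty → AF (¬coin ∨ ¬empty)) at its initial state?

States satisfying empty → AF (¬coin ∨ ¬empty): {s0, s1, s2, s3, s4, s5, s6}.
States satisfying AG (empty → AF (¬coin ∨ ¬empty)): {s0, s1, s2, s3, s4, s5, s6}.
Every state reachable from s0 satisfies empty → AF (¬coin ∨ ¬empty).
s0 ∈ Sat(AG (empty → AF (¬coin ∨ ¬empty))).

Yes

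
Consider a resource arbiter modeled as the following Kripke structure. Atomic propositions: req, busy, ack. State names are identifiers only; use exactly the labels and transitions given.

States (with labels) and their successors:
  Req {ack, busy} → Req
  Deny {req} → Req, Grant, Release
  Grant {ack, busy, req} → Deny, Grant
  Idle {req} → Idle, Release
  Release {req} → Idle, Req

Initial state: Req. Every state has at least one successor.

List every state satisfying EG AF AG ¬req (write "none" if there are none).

States satisfying AF AG ¬req: {Req}.
States satisfying EG AF AG ¬req: {Req}.

{Req}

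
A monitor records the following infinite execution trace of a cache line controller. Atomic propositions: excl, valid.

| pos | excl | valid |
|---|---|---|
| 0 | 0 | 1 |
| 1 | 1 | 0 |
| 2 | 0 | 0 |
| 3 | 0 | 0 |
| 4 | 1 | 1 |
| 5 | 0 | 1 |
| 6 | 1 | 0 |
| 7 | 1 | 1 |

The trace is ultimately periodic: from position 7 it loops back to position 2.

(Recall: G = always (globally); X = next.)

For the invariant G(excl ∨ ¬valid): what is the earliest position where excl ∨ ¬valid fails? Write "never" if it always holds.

0

At position 0 the labels are {valid}, so excl ∨ ¬valid is false there. This is the first violation.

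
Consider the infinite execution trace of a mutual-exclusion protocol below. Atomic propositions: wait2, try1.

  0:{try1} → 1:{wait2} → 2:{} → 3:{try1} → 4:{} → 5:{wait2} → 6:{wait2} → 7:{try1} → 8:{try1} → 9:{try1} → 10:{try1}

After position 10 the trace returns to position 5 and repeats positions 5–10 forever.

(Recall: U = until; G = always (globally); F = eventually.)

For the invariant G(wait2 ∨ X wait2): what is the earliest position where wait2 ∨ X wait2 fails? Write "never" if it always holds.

2

Check wait2 ∨ X wait2 at each position in order: 0 ✓, 1 ✓.
At position 2 the labels are {} and the next position 3 has {try1}, so wait2 ∨ X wait2 is false there. This is the first violation.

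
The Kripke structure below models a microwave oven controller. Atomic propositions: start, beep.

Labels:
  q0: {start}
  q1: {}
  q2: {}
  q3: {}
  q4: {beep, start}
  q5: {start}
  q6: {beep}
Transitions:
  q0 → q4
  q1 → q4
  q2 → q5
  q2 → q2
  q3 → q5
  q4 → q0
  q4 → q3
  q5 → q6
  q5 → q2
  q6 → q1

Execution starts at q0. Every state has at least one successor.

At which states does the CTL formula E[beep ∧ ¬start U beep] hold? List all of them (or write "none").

{q4, q6}

States satisfying beep ∧ ¬start: {q6}.
States satisfying beep: {q4, q6}.
States satisfying E[beep ∧ ¬start U beep]: {q4, q6}.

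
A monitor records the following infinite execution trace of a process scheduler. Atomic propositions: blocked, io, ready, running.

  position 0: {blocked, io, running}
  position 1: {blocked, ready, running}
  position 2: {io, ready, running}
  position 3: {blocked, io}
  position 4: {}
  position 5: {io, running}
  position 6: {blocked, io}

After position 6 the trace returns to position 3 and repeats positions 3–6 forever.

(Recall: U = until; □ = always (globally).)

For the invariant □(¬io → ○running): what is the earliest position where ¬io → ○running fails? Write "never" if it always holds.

never

¬io → ○running holds at every position 0..6, and those are all the positions the trace ever visits, so the invariant □(¬io → ○running) is never violated.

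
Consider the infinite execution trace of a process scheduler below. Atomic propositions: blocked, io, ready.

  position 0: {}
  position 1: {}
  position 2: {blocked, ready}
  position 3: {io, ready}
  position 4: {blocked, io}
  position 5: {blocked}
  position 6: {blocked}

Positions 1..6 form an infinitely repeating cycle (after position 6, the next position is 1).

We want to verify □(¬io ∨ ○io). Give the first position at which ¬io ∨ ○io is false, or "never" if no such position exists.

4

Check ¬io ∨ ○io at each position in order: 0 ✓, 1 ✓, 2 ✓, 3 ✓.
At position 4 the labels are {blocked, io} and the next position 5 has {blocked}, so ¬io ∨ ○io is false there. This is the first violation.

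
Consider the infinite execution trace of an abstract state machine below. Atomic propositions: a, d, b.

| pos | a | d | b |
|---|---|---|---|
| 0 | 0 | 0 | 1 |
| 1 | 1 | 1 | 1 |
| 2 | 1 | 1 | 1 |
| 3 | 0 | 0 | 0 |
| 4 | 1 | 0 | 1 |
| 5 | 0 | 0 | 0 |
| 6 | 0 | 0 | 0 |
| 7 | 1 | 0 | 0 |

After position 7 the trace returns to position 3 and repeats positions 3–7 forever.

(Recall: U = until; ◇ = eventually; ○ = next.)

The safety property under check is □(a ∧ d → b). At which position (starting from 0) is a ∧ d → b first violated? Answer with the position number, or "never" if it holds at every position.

a ∧ d → b holds at every position 0..7, and those are all the positions the trace ever visits, so the invariant □(a ∧ d → b) is never violated.

never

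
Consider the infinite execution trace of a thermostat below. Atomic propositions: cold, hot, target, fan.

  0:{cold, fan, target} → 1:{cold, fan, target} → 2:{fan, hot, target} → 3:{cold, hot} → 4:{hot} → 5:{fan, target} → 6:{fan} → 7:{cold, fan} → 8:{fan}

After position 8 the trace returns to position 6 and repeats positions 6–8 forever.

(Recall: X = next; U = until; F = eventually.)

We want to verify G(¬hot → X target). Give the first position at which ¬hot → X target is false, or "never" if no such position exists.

5

Check ¬hot → X target at each position in order: 0 ✓, 1 ✓, 2 ✓, 3 ✓, 4 ✓.
At position 5 the labels are {fan, target} and the next position 6 has {fan}, so ¬hot → X target is false there. This is the first violation.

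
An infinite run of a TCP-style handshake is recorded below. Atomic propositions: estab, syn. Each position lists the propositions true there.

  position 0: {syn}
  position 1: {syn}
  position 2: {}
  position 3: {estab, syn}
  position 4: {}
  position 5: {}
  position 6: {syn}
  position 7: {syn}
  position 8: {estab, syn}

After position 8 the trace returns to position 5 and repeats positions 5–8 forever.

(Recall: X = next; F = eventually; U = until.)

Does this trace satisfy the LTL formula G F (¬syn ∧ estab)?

Does not hold

F (¬syn ∧ estab) must hold at every position from 0 onward. It fails at position 0, so G F (¬syn ∧ estab) is false.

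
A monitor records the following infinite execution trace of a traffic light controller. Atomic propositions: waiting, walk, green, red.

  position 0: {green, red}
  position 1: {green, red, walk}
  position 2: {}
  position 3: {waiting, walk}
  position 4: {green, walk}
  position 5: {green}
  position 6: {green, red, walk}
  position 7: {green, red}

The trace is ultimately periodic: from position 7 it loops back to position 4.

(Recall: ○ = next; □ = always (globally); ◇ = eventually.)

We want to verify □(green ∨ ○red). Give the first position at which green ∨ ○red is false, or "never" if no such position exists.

2

Check green ∨ ○red at each position in order: 0 ✓, 1 ✓.
At position 2 the labels are {} and the next position 3 has {waiting, walk}, so green ∨ ○red is false there. This is the first violation.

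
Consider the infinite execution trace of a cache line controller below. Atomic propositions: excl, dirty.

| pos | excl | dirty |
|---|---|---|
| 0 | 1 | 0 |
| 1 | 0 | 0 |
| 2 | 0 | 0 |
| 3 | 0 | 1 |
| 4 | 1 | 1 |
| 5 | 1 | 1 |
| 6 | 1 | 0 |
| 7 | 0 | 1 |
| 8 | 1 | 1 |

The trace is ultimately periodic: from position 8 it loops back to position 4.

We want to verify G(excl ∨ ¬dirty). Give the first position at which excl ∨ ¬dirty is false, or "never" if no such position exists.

3

Check excl ∨ ¬dirty at each position in order: 0 ✓, 1 ✓, 2 ✓.
At position 3 the labels are {dirty}, so excl ∨ ¬dirty is false there. This is the first violation.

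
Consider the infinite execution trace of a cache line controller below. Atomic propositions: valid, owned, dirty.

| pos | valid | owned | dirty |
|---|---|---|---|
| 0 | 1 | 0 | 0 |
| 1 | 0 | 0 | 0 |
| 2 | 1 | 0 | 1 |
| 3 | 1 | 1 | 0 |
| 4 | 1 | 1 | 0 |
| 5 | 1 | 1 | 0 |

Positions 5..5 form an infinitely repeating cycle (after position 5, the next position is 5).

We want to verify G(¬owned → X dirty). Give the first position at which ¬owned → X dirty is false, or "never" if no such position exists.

0

At position 0 the labels are {valid} and the next position 1 has {}, so ¬owned → X dirty is false there. This is the first violation.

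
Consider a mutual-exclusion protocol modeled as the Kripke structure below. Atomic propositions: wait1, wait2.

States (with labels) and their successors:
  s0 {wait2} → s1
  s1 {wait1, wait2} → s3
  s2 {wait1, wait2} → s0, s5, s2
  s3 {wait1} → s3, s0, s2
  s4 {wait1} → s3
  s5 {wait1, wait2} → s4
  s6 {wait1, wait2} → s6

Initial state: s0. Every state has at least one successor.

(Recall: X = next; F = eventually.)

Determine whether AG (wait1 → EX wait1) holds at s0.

States satisfying wait1 → EX wait1: {s0, s1, s2, s3, s4, s5, s6}.
States satisfying AG (wait1 → EX wait1): {s0, s1, s2, s3, s4, s5, s6}.
Every state reachable from s0 satisfies wait1 → EX wait1.
s0 ∈ Sat(AG (wait1 → EX wait1)).

Holds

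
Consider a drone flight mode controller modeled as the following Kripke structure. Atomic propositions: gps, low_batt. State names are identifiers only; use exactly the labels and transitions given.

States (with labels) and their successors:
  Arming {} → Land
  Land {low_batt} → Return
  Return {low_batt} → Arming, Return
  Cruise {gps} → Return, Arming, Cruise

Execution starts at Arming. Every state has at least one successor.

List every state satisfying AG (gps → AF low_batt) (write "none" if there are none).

States satisfying gps → AF low_batt: {Arming, Land, Return}.
States satisfying AG (gps → AF low_batt): {Arming, Land, Return}.

{Arming, Land, Return}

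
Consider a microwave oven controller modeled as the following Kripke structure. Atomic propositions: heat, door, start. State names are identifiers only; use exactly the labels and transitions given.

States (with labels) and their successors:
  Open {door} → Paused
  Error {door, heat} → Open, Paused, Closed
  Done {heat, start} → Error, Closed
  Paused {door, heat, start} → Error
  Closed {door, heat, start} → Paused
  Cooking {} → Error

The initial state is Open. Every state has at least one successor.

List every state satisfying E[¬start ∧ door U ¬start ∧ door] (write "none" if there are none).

{Open, Error}

States satisfying ¬start ∧ door: {Open, Error}.
States satisfying E[¬start ∧ door U ¬start ∧ door]: {Open, Error}.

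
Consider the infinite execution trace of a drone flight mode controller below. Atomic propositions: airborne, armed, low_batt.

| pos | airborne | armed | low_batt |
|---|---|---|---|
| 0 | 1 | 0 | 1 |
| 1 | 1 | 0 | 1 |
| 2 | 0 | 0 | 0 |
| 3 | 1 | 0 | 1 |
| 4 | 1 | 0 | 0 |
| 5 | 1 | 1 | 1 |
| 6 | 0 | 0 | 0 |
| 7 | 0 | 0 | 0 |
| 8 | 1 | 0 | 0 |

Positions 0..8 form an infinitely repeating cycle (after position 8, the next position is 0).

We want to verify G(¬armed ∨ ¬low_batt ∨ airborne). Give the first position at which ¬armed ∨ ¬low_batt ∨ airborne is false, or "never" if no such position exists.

never

¬armed ∨ ¬low_batt ∨ airborne holds at every position 0..8, and those are all the positions the trace ever visits, so the invariant G(¬armed ∨ ¬low_batt ∨ airborne) is never violated.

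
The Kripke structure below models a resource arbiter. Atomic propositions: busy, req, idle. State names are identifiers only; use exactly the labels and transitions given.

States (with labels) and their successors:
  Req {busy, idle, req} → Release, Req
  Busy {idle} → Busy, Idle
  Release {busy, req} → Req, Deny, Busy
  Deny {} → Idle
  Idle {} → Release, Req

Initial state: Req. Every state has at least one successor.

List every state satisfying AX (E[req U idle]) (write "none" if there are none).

{Req, Idle}

States satisfying E[req U idle]: {Req, Busy, Release}.
States satisfying AX (E[req U idle]): {Req, Idle}.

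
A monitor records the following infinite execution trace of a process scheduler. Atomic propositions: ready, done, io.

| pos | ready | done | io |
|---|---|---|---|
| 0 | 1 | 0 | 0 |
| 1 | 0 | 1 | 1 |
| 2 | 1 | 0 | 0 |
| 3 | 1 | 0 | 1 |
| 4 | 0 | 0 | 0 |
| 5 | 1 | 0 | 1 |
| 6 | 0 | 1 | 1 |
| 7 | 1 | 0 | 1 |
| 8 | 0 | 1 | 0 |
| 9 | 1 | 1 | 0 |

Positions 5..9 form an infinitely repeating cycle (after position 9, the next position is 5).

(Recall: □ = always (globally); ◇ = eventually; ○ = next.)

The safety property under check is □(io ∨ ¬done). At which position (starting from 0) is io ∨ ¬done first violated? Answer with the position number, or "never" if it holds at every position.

8

Check io ∨ ¬done at each position in order: 0 ✓, 1 ✓, 2 ✓, 3 ✓, 4 ✓, 5 ✓, 6 ✓, 7 ✓.
At position 8 the labels are {done}, so io ∨ ¬done is false there. This is the first violation.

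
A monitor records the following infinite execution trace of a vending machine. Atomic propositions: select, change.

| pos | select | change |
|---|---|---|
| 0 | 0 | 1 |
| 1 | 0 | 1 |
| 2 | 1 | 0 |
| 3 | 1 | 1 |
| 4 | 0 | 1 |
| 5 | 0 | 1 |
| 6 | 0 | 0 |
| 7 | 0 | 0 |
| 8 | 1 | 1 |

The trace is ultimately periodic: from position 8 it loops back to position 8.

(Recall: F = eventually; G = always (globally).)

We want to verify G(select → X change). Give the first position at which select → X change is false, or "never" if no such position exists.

select → X change holds at every position 0..8, and those are all the positions the trace ever visits, so the invariant G(select → X change) is never violated.

never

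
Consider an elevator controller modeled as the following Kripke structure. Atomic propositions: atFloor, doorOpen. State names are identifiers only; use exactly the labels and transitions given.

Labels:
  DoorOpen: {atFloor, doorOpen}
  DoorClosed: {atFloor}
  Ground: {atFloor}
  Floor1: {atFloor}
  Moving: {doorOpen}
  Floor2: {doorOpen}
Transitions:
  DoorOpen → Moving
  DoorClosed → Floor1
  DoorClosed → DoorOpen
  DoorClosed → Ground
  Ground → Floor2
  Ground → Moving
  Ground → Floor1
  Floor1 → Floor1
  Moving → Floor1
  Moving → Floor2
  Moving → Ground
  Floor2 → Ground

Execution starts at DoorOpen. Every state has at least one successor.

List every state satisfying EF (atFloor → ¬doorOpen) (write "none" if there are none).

{DoorOpen, DoorClosed, Ground, Floor1, Moving, Floor2}

States satisfying atFloor → ¬doorOpen: {DoorClosed, Ground, Floor1, Moving, Floor2}.
States satisfying EF (atFloor → ¬doorOpen): {DoorOpen, DoorClosed, Ground, Floor1, Moving, Floor2}.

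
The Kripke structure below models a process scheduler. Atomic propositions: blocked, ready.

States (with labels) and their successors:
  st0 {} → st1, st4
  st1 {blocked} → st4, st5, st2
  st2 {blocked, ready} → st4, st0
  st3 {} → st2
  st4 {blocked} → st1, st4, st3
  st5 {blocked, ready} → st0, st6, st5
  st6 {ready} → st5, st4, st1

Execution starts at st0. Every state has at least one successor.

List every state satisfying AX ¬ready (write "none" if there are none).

States satisfying ¬ready: {st0, st1, st3, st4}.
States satisfying AX ¬ready: {st0, st2, st4}.

{st0, st2, st4}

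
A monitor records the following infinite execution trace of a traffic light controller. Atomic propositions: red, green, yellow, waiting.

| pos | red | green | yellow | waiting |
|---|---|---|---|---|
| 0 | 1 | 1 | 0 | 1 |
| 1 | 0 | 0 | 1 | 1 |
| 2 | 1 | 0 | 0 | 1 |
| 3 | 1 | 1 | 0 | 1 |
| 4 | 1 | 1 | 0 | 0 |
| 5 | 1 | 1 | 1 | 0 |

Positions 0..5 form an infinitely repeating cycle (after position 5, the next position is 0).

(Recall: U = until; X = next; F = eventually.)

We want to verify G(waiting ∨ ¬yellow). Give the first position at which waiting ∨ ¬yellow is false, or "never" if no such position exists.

5

Check waiting ∨ ¬yellow at each position in order: 0 ✓, 1 ✓, 2 ✓, 3 ✓, 4 ✓.
At position 5 the labels are {green, red, yellow}, so waiting ∨ ¬yellow is false there. This is the first violation.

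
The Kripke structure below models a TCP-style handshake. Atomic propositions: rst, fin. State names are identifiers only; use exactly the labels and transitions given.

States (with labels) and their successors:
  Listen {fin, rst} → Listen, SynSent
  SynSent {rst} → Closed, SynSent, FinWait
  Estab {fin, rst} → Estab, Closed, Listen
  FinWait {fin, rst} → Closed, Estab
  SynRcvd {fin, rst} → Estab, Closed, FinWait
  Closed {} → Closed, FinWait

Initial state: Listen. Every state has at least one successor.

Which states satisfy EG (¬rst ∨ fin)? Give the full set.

{Listen, Estab, FinWait, SynRcvd, Closed}

States satisfying ¬rst ∨ fin: {Listen, Estab, FinWait, SynRcvd, Closed}.
States satisfying EG (¬rst ∨ fin): {Listen, Estab, FinWait, SynRcvd, Closed}.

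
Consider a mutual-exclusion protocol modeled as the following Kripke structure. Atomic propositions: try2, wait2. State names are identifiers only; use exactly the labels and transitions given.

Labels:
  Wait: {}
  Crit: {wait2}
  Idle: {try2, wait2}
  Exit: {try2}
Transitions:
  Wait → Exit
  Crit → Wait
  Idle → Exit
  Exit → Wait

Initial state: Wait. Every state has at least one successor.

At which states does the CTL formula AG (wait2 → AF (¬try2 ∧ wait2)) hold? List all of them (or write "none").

States satisfying wait2 → AF (¬try2 ∧ wait2): {Wait, Crit, Exit}.
States satisfying AG (wait2 → AF (¬try2 ∧ wait2)): {Wait, Crit, Exit}.

{Wait, Crit, Exit}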